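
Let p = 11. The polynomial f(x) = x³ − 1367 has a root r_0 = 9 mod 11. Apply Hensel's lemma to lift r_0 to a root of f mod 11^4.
r_3 = 1857 (mod 14641)

Hensel: r_{i+1} = r_i − f(r_i)/f′(r_i) mod 11^{i+2}, where f′(x) = 3x². Iterate:
  r_0 = 9 (mod 11)
  r_1 = 42 (mod 121)
  r_2 = 526 (mod 1331)
  r_3 = 1857 (mod 14641)
Final: r = 1857 with f(r) ≡ 0 mod 11^4.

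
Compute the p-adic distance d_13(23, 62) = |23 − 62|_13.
d_13(23, 62) = 1/13

Step 1 — x − y = 23 − 62 = -39. Step 2 — v_13(-39) = 1 (factor: -39 = −(13^1 · 3); the sign does not affect v_p). Step 3 — |x − y|_13 = 13^{-1} = 1/13.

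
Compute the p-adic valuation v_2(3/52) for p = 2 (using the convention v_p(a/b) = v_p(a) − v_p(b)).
v_2(3/52) = -2

Factor powers of 2 from the numerator and denominator of the reduced fraction: 3 = 2^0 · 3 and 52 = 2^2 · 13. Apply v_p(a/b) = v_p(a) − v_p(b): v_2(3/52) = 0 − 2 = -2.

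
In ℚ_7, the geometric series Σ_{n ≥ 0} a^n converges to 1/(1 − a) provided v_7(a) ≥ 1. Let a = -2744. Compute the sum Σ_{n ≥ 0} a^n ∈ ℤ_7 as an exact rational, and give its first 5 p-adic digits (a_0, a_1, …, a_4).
Σ a^n = 1/(1 − a) = 1/2745;  first 5 digits = (1, 0, 0, 6, 5)

v_7(a) = 3 ≥ 1, so the series converges in ℤ_7 to 1/(1 − a) = 1/(1 − (-2744)) = 1/2745. Expand this rational in ℤ_7: compute digits iteratively via d_i = x_i mod 7, x_{i+1} = (x_i − d_i)/7. The first 5 digits are (1, 0, 0, 6, 5).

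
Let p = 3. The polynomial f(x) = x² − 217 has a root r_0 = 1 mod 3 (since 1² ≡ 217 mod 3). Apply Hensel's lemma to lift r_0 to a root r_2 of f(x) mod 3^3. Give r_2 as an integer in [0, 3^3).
r_2 = 1 (mod 27)

Hensel's recurrence: r_{i+1} = r_i − f(r_i)·(f′(r_i))^{-1} mod 3^{i+2}, with f′(x) = 2x. Iterate:
  r_0 = 1 (mod 3)
  r_1 = 1 (mod 9)
  r_2 = 1 (mod 27)
Final: r_2 = 1, and one checks f(r_2) ≡ 0 mod 3^3.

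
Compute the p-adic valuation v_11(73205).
v_11(73205) = 4

v_11(n) is the largest exponent k such that 11^k divides n. Factor out: 73205 = 11^4 · 5. (Sign doesn't affect v_p.) So v_11(73205) = 4.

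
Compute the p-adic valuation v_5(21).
v_5(21) = 0

v_5(n) is the largest exponent k such that 5^k divides n. Factor out: 21 = 5^0 · 21. (Sign doesn't affect v_p.) So v_5(21) = 0.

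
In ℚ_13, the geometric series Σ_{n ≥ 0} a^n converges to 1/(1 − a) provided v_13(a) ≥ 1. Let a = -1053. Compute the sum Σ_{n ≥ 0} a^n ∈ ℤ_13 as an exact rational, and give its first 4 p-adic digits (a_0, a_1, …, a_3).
Σ a^n = 1/(1 − a) = 1/1054;  first 4 digits = (1, 10, 2, 9)

v_13(a) = 1 ≥ 1, so the series converges in ℤ_13 to 1/(1 − a) = 1/(1 − (-1053)) = 1/1054. Expand this rational in ℤ_13: compute digits iteratively via d_i = x_i mod 13, x_{i+1} = (x_i − d_i)/13. The first 4 digits are (1, 10, 2, 9).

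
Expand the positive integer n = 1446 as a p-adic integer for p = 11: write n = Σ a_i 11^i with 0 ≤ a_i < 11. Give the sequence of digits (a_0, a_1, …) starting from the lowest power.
(a_0, a_1, …) = (5, 10, 0, 1)

Repeated division by 11 gives the digits low-to-high: 1446 = 5 + 10·11^1 + 1·11^3. Digit sequence: (5, 10, 0, 1).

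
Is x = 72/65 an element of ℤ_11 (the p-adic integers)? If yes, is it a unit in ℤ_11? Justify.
x ∈ ℤ_11^× (unit); v_11(x) = 0

ℤ_11 = {x ∈ ℚ_11 : v_11(x) ≥ 0} and ℤ_11^× = {x ∈ ℤ_11 : v_11(x) = 0}. Here v_11(72/65) = v_11(num) − v_11(den) = 0; compare against these criteria.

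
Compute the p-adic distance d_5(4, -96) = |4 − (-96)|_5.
d_5(4, -96) = 1/25

Step 1 — x − y = 4 − (-96) = 100. Step 2 — v_5(100) = 2 (factor: 100 = (5^2 · 4); the sign does not affect v_p). Step 3 — |x − y|_5 = 5^{-2} = 1/25.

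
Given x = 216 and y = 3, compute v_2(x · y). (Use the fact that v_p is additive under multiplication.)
v_2(648) = 3

v_p(x) = 3 (factor: 216 = 2^3 · 27); v_p(y) = 0 (factor: 3 = 2^0 · 3). Additivity: v_p(xy) = v_p(x) + v_p(y) = 3 + 0 = 3. (Direct check: xy = 648 = 2^3 · (81).)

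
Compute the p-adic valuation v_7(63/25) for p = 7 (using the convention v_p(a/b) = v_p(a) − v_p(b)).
v_7(63/25) = 1

Factor powers of 7 from the numerator and denominator of the reduced fraction: 63 = 7^1 · 9 and 25 = 7^0 · 25. Apply v_p(a/b) = v_p(a) − v_p(b): v_7(63/25) = 1 − 0 = 1.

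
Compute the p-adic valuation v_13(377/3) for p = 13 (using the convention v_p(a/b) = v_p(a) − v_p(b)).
v_13(377/3) = 1

Factor powers of 13 from the numerator and denominator of the reduced fraction: 377 = 13^1 · 29 and 3 = 13^0 · 3. Apply v_p(a/b) = v_p(a) − v_p(b): v_13(377/3) = 1 − 0 = 1.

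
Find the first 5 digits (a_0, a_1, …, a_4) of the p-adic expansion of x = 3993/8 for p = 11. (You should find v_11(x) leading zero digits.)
(a_0, …, a_4) = (0, 0, 0, 10, 6)

v_11(3993/8) = 3, so a_0 = ... = a_2 = 0. Factor out: x = 11^3 · u with u = 3/8 a unit in ℤ_11. Expand u iteratively via a_{v+i} = u_i mod 11, u_{i+1} = (u_i − a_{v+i})/11:
  u_0 = 3/8;  a_3 = 10;  u_1 = (u_0 − 10)/11 = -7/8
  u_1 = -7/8;  a_4 = 6;  u_2 = (u_1 − 6)/11 = -5/8
Digits: (0, 0, 0, 10, 6).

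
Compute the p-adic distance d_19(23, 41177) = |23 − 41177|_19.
d_19(23, 41177) = 1/6859

Step 1 — x − y = 23 − 41177 = -41154. Step 2 — v_19(-41154) = 3 (factor: -41154 = −(19^3 · 6); the sign does not affect v_p). Step 3 — |x − y|_19 = 19^{-3} = 1/6859.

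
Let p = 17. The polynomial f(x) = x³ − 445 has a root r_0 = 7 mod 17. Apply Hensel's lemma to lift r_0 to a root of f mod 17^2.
r_1 = 279 (mod 289)

Hensel: r_{i+1} = r_i − f(r_i)/f′(r_i) mod 17^{i+2}, where f′(x) = 3x². Iterate:
  r_0 = 7 (mod 17)
  r_1 = 279 (mod 289)
Final: r = 279 with f(r) ≡ 0 mod 17^2.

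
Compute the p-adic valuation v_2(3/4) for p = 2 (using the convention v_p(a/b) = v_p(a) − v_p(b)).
v_2(3/4) = -2

Factor powers of 2 from the numerator and denominator of the reduced fraction: 3 = 2^0 · 3 and 4 = 2^2 · 1. Apply v_p(a/b) = v_p(a) − v_p(b): v_2(3/4) = 0 − 2 = -2.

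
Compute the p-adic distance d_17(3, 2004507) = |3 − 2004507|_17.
d_17(3, 2004507) = 1/83521

Step 1 — x − y = 3 − 2004507 = -2004504. Step 2 — v_17(-2004504) = 4 (factor: -2004504 = −(17^4 · 24); the sign does not affect v_p). Step 3 — |x − y|_17 = 17^{-4} = 1/83521.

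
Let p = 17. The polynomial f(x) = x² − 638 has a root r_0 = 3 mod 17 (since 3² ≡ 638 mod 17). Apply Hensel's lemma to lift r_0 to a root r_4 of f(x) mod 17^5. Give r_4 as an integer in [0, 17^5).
r_4 = 1339093 (mod 1419857)

Hensel's recurrence: r_{i+1} = r_i − f(r_i)·(f′(r_i))^{-1} mod 17^{i+2}, with f′(x) = 2x. Iterate:
  r_0 = 3 (mod 17)
  r_1 = 156 (mod 289)
  r_2 = 2757 (mod 4913)
  r_3 = 2757 (mod 83521)
  r_4 = 1339093 (mod 1419857)
Final: r_4 = 1339093, and one checks f(r_4) ≡ 0 mod 17^5.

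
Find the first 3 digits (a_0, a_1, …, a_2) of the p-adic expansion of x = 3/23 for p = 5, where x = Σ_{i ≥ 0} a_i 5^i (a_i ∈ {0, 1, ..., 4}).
(a_0, …, a_2) = (1, 2, 0)

v_5(3/23) = 0 (numerator and denominator both coprime to 5), so x ∈ ℤ_5^×. Compute digits iteratively via a_i = x_i mod 5, x_{i+1} = (x_i − a_i)/5, with x_0 = x:
  x_0 = 3/23;  a_0 = 1;  x_1 = (x_0 − 1)/5 = -4/23
  x_1 = -4/23;  a_1 = 2;  x_2 = (x_1 − 2)/5 = -10/23
  x_2 = -10/23;  a_2 = 0;  x_3 = (x_2 − 0)/5 = -2/23
Digits: (1, 2, 0).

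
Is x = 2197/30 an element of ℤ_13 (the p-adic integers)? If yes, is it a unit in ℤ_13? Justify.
x ∈ ℤ_13 but not a unit; v_13(x) = 3 > 0

ℤ_13 = {x ∈ ℚ_13 : v_13(x) ≥ 0} and ℤ_13^× = {x ∈ ℤ_13 : v_13(x) = 0}. Here v_13(2197/30) = v_13(num) − v_13(den) = 3; compare against these criteria.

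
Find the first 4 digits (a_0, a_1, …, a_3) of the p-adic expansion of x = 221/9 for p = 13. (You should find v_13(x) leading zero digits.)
(a_0, …, a_3) = (0, 12, 5, 1)

v_13(221/9) = 1, so a_0 = ... = a_0 = 0. Factor out: x = 13^1 · u with u = 17/9 a unit in ℤ_13. Expand u iteratively via a_{v+i} = u_i mod 13, u_{i+1} = (u_i − a_{v+i})/13:
  u_0 = 17/9;  a_1 = 12;  u_1 = (u_0 − 12)/13 = -7/9
  u_1 = -7/9;  a_2 = 5;  u_2 = (u_1 − 5)/13 = -4/9
  u_2 = -4/9;  a_3 = 1;  u_3 = (u_2 − 1)/13 = -1/9
Digits: (0, 12, 5, 1).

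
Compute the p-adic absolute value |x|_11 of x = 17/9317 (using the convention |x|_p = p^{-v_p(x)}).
|17/9317|_11 = 1331

Step 1 — compute v_11(x) by factoring powers of 11 out of the numerator and denominator: v_11(17/9317) = -3. Step 2 — apply |x|_p = p^{-v_p(x)} = 11^{3} = 1331.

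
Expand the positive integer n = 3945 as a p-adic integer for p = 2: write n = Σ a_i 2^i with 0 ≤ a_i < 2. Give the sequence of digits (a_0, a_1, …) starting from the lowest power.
(a_0, a_1, …) = (1, 0, 0, 1, 0, 1, 1, 0, 1, 1, 1, 1)

Repeated division by 2 gives the digits low-to-high: 3945 = 1 + 1·2^3 + 1·2^5 + 1·2^6 + 1·2^8 + 1·2^9 + 1·2^10 + 1·2^11. Digit sequence: (1, 0, 0, 1, 0, 1, 1, 0, 1, 1, 1, 1).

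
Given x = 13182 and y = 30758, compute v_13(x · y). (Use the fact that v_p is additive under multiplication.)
v_13(405451956) = 6

v_p(x) = 3 (factor: 13182 = 13^3 · 6); v_p(y) = 3 (factor: 30758 = 13^3 · 14). Additivity: v_p(xy) = v_p(x) + v_p(y) = 3 + 3 = 6. (Direct check: xy = 405451956 = 13^6 · (84).)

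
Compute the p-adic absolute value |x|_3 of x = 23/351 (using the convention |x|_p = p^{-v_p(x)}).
|23/351|_3 = 27

Step 1 — compute v_3(x) by factoring powers of 3 out of the numerator and denominator: v_3(23/351) = -3. Step 2 — apply |x|_p = p^{-v_p(x)} = 3^{3} = 27.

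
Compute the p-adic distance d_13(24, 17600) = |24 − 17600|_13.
d_13(24, 17600) = 1/2197

Step 1 — x − y = 24 − 17600 = -17576. Step 2 — v_13(-17576) = 3 (factor: -17576 = −(13^3 · 8); the sign does not affect v_p). Step 3 — |x − y|_13 = 13^{-3} = 1/2197.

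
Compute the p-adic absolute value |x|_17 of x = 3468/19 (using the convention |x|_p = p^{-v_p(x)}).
|3468/19|_17 = 1/289

Step 1 — compute v_17(x) by factoring powers of 17 out of the numerator and denominator: v_17(3468/19) = 2. Step 2 — apply |x|_p = p^{-v_p(x)} = 17^{-2} = 1/289.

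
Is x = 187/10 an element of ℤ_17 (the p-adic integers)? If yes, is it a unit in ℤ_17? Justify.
x ∈ ℤ_17 but not a unit; v_17(x) = 1 > 0

ℤ_17 = {x ∈ ℚ_17 : v_17(x) ≥ 0} and ℤ_17^× = {x ∈ ℤ_17 : v_17(x) = 0}. Here v_17(187/10) = v_17(num) − v_17(den) = 1; compare against these criteria.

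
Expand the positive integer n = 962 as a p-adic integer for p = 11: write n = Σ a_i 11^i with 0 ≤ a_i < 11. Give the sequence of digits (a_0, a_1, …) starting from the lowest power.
(a_0, a_1, …) = (5, 10, 7)

Repeated division by 11 gives the digits low-to-high: 962 = 5 + 10·11^1 + 7·11^2. Digit sequence: (5, 10, 7).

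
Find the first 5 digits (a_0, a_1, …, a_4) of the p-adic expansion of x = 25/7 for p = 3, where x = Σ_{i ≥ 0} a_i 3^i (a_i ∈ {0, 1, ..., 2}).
(a_0, …, a_4) = (1, 0, 2, 2, 0)

v_3(25/7) = 0 (numerator and denominator both coprime to 3), so x ∈ ℤ_3^×. Compute digits iteratively via a_i = x_i mod 3, x_{i+1} = (x_i − a_i)/3, with x_0 = x:
  x_0 = 25/7;  a_0 = 1;  x_1 = (x_0 − 1)/3 = 6/7
  x_1 = 6/7;  a_1 = 0;  x_2 = (x_1 − 0)/3 = 2/7
  x_2 = 2/7;  a_2 = 2;  x_3 = (x_2 − 2)/3 = -4/7
  x_3 = -4/7;  a_3 = 2;  x_4 = (x_3 − 2)/3 = -6/7
  x_4 = -6/7;  a_4 = 0;  x_5 = (x_4 − 0)/3 = -2/7
Digits: (1, 0, 2, 2, 0).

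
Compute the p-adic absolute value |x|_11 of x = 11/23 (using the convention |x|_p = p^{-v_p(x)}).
|11/23|_11 = 1/11

Step 1 — compute v_11(x) by factoring powers of 11 out of the numerator and denominator: v_11(11/23) = 1. Step 2 — apply |x|_p = p^{-v_p(x)} = 11^{-1} = 1/11.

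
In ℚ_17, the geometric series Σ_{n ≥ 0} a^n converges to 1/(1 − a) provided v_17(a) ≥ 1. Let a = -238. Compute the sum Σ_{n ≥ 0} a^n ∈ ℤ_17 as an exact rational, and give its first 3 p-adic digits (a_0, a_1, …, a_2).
Σ a^n = 1/(1 − a) = 1/239;  first 3 digits = (1, 3, 8)

v_17(a) = 1 ≥ 1, so the series converges in ℤ_17 to 1/(1 − a) = 1/(1 − (-238)) = 1/239. Expand this rational in ℤ_17: compute digits iteratively via d_i = x_i mod 17, x_{i+1} = (x_i − d_i)/17. The first 3 digits are (1, 3, 8).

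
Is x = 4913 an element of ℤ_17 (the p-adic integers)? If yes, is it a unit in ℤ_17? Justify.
x ∈ ℤ_17 but not a unit; v_17(x) = 3 > 0

ℤ_17 = {x ∈ ℚ_17 : v_17(x) ≥ 0} and ℤ_17^× = {x ∈ ℤ_17 : v_17(x) = 0}. Here v_17(4913) = v_17(num) − v_17(den) = 3; compare against these criteria.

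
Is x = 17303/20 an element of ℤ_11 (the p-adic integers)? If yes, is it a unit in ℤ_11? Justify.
x ∈ ℤ_11 but not a unit; v_11(x) = 3 > 0

ℤ_11 = {x ∈ ℚ_11 : v_11(x) ≥ 0} and ℤ_11^× = {x ∈ ℤ_11 : v_11(x) = 0}. Here v_11(17303/20) = v_11(num) − v_11(den) = 3; compare against these criteria.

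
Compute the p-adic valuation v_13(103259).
v_13(103259) = 3

v_13(n) is the largest exponent k such that 13^k divides n. Factor out: 103259 = 13^3 · 47. (Sign doesn't affect v_p.) So v_13(103259) = 3.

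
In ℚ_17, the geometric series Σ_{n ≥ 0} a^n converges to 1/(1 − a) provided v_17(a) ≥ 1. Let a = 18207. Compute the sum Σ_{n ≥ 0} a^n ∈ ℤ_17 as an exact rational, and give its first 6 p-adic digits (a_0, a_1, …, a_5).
Σ a^n = 1/(1 − a) = -1/18206;  first 6 digits = (1, 0, 12, 3, 8, 12)

v_17(a) = 2 ≥ 1, so the series converges in ℤ_17 to 1/(1 − a) = 1/(1 − 18207) = -1/18206. Expand this rational in ℤ_17: compute digits iteratively via d_i = x_i mod 17, x_{i+1} = (x_i − d_i)/17. The first 6 digits are (1, 0, 12, 3, 8, 12).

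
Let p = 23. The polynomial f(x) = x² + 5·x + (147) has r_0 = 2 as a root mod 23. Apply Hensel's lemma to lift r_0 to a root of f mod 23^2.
r_1 = 278 (mod 529)

Hensel: r_{i+1} = r_i − f(r_i)·(f′(r_i))^{-1} mod 23^{i+2}, f′(x) = 2x + 5. Iterate:
  r_0 = 2 (mod 23)
  r_1 = 278 (mod 529)
Final: r = 278 satisfies f(r) ≡ 0 mod 23^2.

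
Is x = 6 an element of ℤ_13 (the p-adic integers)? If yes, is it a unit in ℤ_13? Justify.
x ∈ ℤ_13^× (unit); v_13(x) = 0

ℤ_13 = {x ∈ ℚ_13 : v_13(x) ≥ 0} and ℤ_13^× = {x ∈ ℤ_13 : v_13(x) = 0}. Here v_13(6) = v_13(num) − v_13(den) = 0; compare against these criteria.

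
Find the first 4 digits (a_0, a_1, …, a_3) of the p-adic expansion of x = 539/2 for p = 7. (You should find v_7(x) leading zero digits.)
(a_0, …, a_3) = (0, 0, 2, 4)

v_7(539/2) = 2, so a_0 = ... = a_1 = 0. Factor out: x = 7^2 · u with u = 11/2 a unit in ℤ_7. Expand u iteratively via a_{v+i} = u_i mod 7, u_{i+1} = (u_i − a_{v+i})/7:
  u_0 = 11/2;  a_2 = 2;  u_1 = (u_0 − 2)/7 = 1/2
  u_1 = 1/2;  a_3 = 4;  u_2 = (u_1 − 4)/7 = -1/2
Digits: (0, 0, 2, 4).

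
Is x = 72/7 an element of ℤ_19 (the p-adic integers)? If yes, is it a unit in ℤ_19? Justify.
x ∈ ℤ_19^× (unit); v_19(x) = 0

ℤ_19 = {x ∈ ℚ_19 : v_19(x) ≥ 0} and ℤ_19^× = {x ∈ ℤ_19 : v_19(x) = 0}. Here v_19(72/7) = v_19(num) − v_19(den) = 0; compare against these criteria.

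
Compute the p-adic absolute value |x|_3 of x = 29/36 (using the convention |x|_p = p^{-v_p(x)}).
|29/36|_3 = 9

Step 1 — compute v_3(x) by factoring powers of 3 out of the numerator and denominator: v_3(29/36) = -2. Step 2 — apply |x|_p = p^{-v_p(x)} = 3^{2} = 9.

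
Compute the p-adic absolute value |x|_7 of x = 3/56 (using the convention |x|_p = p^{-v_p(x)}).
|3/56|_7 = 7

Step 1 — compute v_7(x) by factoring powers of 7 out of the numerator and denominator: v_7(3/56) = -1. Step 2 — apply |x|_p = p^{-v_p(x)} = 7^{1} = 7.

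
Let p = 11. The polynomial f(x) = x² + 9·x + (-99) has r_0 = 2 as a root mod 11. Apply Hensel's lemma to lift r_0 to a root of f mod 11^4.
r_3 = 9902 (mod 14641)

Hensel: r_{i+1} = r_i − f(r_i)·(f′(r_i))^{-1} mod 11^{i+2}, f′(x) = 2x + 9. Iterate:
  r_0 = 2 (mod 11)
  r_1 = 101 (mod 121)
  r_2 = 585 (mod 1331)
  r_3 = 9902 (mod 14641)
Final: r = 9902 satisfies f(r) ≡ 0 mod 11^4.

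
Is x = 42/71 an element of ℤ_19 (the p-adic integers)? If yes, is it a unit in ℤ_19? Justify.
x ∈ ℤ_19^× (unit); v_19(x) = 0

ℤ_19 = {x ∈ ℚ_19 : v_19(x) ≥ 0} and ℤ_19^× = {x ∈ ℤ_19 : v_19(x) = 0}. Here v_19(42/71) = v_19(num) − v_19(den) = 0; compare against these criteria.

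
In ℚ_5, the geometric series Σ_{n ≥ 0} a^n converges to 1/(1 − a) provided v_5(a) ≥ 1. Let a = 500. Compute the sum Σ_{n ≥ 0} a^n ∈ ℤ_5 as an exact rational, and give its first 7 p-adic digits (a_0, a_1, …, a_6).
Σ a^n = 1/(1 − a) = -1/499;  first 7 digits = (1, 0, 0, 4, 0, 0, 1)

v_5(a) = 3 ≥ 1, so the series converges in ℤ_5 to 1/(1 − a) = 1/(1 − 500) = -1/499. Expand this rational in ℤ_5: compute digits iteratively via d_i = x_i mod 5, x_{i+1} = (x_i − d_i)/5. The first 7 digits are (1, 0, 0, 4, 0, 0, 1).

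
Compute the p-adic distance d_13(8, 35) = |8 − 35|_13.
d_13(8, 35) = 1

Step 1 — x − y = 8 − 35 = -27. Step 2 — v_13(-27) = 0 (factor: -27 = −(13^0 · 27); the sign does not affect v_p). Step 3 — |x − y|_13 = 13^{0} = 1.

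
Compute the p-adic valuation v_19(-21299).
v_19(-21299) = 2

v_19(n) is the largest exponent k such that 19^k divides n. Factor out: -21299 = -19^2 · 59. (Sign doesn't affect v_p.) So v_19(-21299) = 2.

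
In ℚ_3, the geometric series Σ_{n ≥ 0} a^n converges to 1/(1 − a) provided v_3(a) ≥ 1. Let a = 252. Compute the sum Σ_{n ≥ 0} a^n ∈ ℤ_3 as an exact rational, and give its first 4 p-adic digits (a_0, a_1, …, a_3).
Σ a^n = 1/(1 − a) = -1/251;  first 4 digits = (1, 0, 1, 0)

v_3(a) = 2 ≥ 1, so the series converges in ℤ_3 to 1/(1 − a) = 1/(1 − 252) = -1/251. Expand this rational in ℤ_3: compute digits iteratively via d_i = x_i mod 3, x_{i+1} = (x_i − d_i)/3. The first 4 digits are (1, 0, 1, 0).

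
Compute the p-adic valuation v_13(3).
v_13(3) = 0

v_13(n) is the largest exponent k such that 13^k divides n. Factor out: 3 = 13^0 · 3. (Sign doesn't affect v_p.) So v_13(3) = 0.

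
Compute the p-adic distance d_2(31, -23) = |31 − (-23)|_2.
d_2(31, -23) = 1/2

Step 1 — x − y = 31 − (-23) = 54. Step 2 — v_2(54) = 1 (factor: 54 = (2^1 · 27); the sign does not affect v_p). Step 3 — |x − y|_2 = 2^{-1} = 1/2.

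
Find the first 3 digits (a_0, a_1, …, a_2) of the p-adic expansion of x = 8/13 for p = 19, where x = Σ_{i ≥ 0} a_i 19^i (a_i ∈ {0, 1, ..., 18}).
(a_0, …, a_2) = (5, 10, 17)

v_19(8/13) = 0 (numerator and denominator both coprime to 19), so x ∈ ℤ_19^×. Compute digits iteratively via a_i = x_i mod 19, x_{i+1} = (x_i − a_i)/19, with x_0 = x:
  x_0 = 8/13;  a_0 = 5;  x_1 = (x_0 − 5)/19 = -3/13
  x_1 = -3/13;  a_1 = 10;  x_2 = (x_1 − 10)/19 = -7/13
  x_2 = -7/13;  a_2 = 17;  x_3 = (x_2 − 17)/19 = -12/13
Digits: (5, 10, 17).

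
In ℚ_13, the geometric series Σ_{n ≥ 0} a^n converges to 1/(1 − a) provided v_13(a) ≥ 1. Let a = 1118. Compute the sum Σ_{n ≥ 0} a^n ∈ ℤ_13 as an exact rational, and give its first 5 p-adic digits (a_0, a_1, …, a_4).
Σ a^n = 1/(1 − a) = -1/1117;  first 5 digits = (1, 8, 5, 2, 1)

v_13(a) = 1 ≥ 1, so the series converges in ℤ_13 to 1/(1 − a) = 1/(1 − 1118) = -1/1117. Expand this rational in ℤ_13: compute digits iteratively via d_i = x_i mod 13, x_{i+1} = (x_i − d_i)/13. The first 5 digits are (1, 8, 5, 2, 1).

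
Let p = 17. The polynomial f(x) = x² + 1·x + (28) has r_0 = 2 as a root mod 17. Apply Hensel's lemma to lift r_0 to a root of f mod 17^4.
r_3 = 78083 (mod 83521)

Hensel: r_{i+1} = r_i − f(r_i)·(f′(r_i))^{-1} mod 17^{i+2}, f′(x) = 2x + 1. Iterate:
  r_0 = 2 (mod 17)
  r_1 = 53 (mod 289)
  r_2 = 4388 (mod 4913)
  r_3 = 78083 (mod 83521)
Final: r = 78083 satisfies f(r) ≡ 0 mod 17^4.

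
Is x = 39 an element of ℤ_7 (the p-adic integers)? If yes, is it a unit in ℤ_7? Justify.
x ∈ ℤ_7^× (unit); v_7(x) = 0

ℤ_7 = {x ∈ ℚ_7 : v_7(x) ≥ 0} and ℤ_7^× = {x ∈ ℤ_7 : v_7(x) = 0}. Here v_7(39) = v_7(num) − v_7(den) = 0; compare against these criteria.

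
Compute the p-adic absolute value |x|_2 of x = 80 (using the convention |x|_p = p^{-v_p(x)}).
|80|_2 = 1/16

Step 1 — compute v_2(x) by factoring powers of 2 out of the numerator and denominator: v_2(80) = 4. Step 2 — apply |x|_p = p^{-v_p(x)} = 2^{-4} = 1/16.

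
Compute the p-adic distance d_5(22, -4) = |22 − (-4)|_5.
d_5(22, -4) = 1

Step 1 — x − y = 22 − (-4) = 26. Step 2 — v_5(26) = 0 (factor: 26 = (5^0 · 26); the sign does not affect v_p). Step 3 — |x − y|_5 = 5^{0} = 1.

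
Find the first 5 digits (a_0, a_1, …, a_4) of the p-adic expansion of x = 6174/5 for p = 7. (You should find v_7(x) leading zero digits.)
(a_0, …, a_4) = (0, 0, 0, 5, 4)

v_7(6174/5) = 3, so a_0 = ... = a_2 = 0. Factor out: x = 7^3 · u with u = 18/5 a unit in ℤ_7. Expand u iteratively via a_{v+i} = u_i mod 7, u_{i+1} = (u_i − a_{v+i})/7:
  u_0 = 18/5;  a_3 = 5;  u_1 = (u_0 − 5)/7 = -1/5
  u_1 = -1/5;  a_4 = 4;  u_2 = (u_1 − 4)/7 = -3/5
Digits: (0, 0, 0, 5, 4).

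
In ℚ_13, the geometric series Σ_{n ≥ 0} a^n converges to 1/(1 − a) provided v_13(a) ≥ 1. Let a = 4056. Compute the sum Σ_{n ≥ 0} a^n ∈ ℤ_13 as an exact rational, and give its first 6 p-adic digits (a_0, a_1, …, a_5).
Σ a^n = 1/(1 − a) = -1/4055;  first 6 digits = (1, 0, 11, 1, 4, 5)

v_13(a) = 2 ≥ 1, so the series converges in ℤ_13 to 1/(1 − a) = 1/(1 − 4056) = -1/4055. Expand this rational in ℤ_13: compute digits iteratively via d_i = x_i mod 13, x_{i+1} = (x_i − d_i)/13. The first 6 digits are (1, 0, 11, 1, 4, 5).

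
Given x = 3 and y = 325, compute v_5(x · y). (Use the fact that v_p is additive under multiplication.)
v_5(975) = 2

v_p(x) = 0 (factor: 3 = 5^0 · 3); v_p(y) = 2 (factor: 325 = 5^2 · 13). Additivity: v_p(xy) = v_p(x) + v_p(y) = 0 + 2 = 2. (Direct check: xy = 975 = 5^2 · (39).)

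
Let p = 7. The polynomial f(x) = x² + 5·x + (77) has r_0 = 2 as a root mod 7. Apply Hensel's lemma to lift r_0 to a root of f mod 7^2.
r_1 = 30 (mod 49)

Hensel: r_{i+1} = r_i − f(r_i)·(f′(r_i))^{-1} mod 7^{i+2}, f′(x) = 2x + 5. Iterate:
  r_0 = 2 (mod 7)
  r_1 = 30 (mod 49)
Final: r = 30 satisfies f(r) ≡ 0 mod 7^2.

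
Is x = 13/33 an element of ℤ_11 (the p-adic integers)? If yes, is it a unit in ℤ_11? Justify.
x ∉ ℤ_11 (v_11(x) = -1 < 0)

ℤ_11 = {x ∈ ℚ_11 : v_11(x) ≥ 0} and ℤ_11^× = {x ∈ ℤ_11 : v_11(x) = 0}. Here v_11(13/33) = v_11(num) − v_11(den) = -1; compare against these criteria.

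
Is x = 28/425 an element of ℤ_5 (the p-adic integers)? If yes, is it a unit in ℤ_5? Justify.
x ∉ ℤ_5 (v_5(x) = -2 < 0)

ℤ_5 = {x ∈ ℚ_5 : v_5(x) ≥ 0} and ℤ_5^× = {x ∈ ℤ_5 : v_5(x) = 0}. Here v_5(28/425) = v_5(num) − v_5(den) = -2; compare against these criteria.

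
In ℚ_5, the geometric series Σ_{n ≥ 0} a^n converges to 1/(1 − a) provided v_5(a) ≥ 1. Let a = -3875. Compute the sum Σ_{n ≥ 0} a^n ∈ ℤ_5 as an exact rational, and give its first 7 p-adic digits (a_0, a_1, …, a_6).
Σ a^n = 1/(1 − a) = 1/3876;  first 7 digits = (1, 0, 0, 4, 3, 3, 0)

v_5(a) = 3 ≥ 1, so the series converges in ℤ_5 to 1/(1 − a) = 1/(1 − (-3875)) = 1/3876. Expand this rational in ℤ_5: compute digits iteratively via d_i = x_i mod 5, x_{i+1} = (x_i − d_i)/5. The first 7 digits are (1, 0, 0, 4, 3, 3, 0).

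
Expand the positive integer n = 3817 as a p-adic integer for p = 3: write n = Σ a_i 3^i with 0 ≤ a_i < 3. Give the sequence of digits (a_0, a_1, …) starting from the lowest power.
(a_0, a_1, …) = (1, 0, 1, 0, 2, 0, 2, 1)

Repeated division by 3 gives the digits low-to-high: 3817 = 1 + 1·3^2 + 2·3^4 + 2·3^6 + 1·3^7. Digit sequence: (1, 0, 1, 0, 2, 0, 2, 1).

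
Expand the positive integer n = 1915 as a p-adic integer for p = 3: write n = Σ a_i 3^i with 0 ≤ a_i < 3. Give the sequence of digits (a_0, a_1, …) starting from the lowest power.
(a_0, a_1, …) = (1, 2, 2, 1, 2, 1, 2)

Repeated division by 3 gives the digits low-to-high: 1915 = 1 + 2·3^1 + 2·3^2 + 1·3^3 + 2·3^4 + 1·3^5 + 2·3^6. Digit sequence: (1, 2, 2, 1, 2, 1, 2).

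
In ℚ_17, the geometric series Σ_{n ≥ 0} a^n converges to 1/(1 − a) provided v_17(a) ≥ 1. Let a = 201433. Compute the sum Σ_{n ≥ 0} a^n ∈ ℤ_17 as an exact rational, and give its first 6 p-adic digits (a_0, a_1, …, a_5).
Σ a^n = 1/(1 − a) = -1/201432;  first 6 digits = (1, 0, 0, 7, 2, 0)

v_17(a) = 3 ≥ 1, so the series converges in ℤ_17 to 1/(1 − a) = 1/(1 − 201433) = -1/201432. Expand this rational in ℤ_17: compute digits iteratively via d_i = x_i mod 17, x_{i+1} = (x_i − d_i)/17. The first 6 digits are (1, 0, 0, 7, 2, 0).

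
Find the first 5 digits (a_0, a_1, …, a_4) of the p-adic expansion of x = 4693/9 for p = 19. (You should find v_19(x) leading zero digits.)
(a_0, …, a_4) = (0, 0, 12, 10, 10)

v_19(4693/9) = 2, so a_0 = ... = a_1 = 0. Factor out: x = 19^2 · u with u = 13/9 a unit in ℤ_19. Expand u iteratively via a_{v+i} = u_i mod 19, u_{i+1} = (u_i − a_{v+i})/19:
  u_0 = 13/9;  a_2 = 12;  u_1 = (u_0 − 12)/19 = -5/9
  u_1 = -5/9;  a_3 = 10;  u_2 = (u_1 − 10)/19 = -5/9
  u_2 = -5/9;  a_4 = 10;  u_3 = (u_2 − 10)/19 = -5/9
Digits: (0, 0, 12, 10, 10).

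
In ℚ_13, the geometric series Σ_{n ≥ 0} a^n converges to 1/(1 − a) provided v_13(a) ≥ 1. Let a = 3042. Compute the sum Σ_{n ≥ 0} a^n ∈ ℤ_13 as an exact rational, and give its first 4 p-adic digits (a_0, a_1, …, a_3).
Σ a^n = 1/(1 − a) = -1/3041;  first 4 digits = (1, 0, 5, 1)

v_13(a) = 2 ≥ 1, so the series converges in ℤ_13 to 1/(1 − a) = 1/(1 − 3042) = -1/3041. Expand this rational in ℤ_13: compute digits iteratively via d_i = x_i mod 13, x_{i+1} = (x_i − d_i)/13. The first 4 digits are (1, 0, 5, 1).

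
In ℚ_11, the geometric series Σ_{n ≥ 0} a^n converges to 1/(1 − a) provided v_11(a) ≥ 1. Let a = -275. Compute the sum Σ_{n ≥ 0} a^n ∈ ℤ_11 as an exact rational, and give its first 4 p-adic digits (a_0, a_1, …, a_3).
Σ a^n = 1/(1 − a) = 1/276;  first 4 digits = (1, 8, 6, 7)

v_11(a) = 1 ≥ 1, so the series converges in ℤ_11 to 1/(1 − a) = 1/(1 − (-275)) = 1/276. Expand this rational in ℤ_11: compute digits iteratively via d_i = x_i mod 11, x_{i+1} = (x_i − d_i)/11. The first 4 digits are (1, 8, 6, 7).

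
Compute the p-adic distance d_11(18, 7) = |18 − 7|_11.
d_11(18, 7) = 1/11

Step 1 — x − y = 18 − 7 = 11. Step 2 — v_11(11) = 1 (factor: 11 = (11^1 · 1); the sign does not affect v_p). Step 3 — |x − y|_11 = 11^{-1} = 1/11.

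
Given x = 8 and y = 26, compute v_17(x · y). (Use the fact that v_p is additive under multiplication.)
v_17(208) = 0

v_p(x) = 0 (factor: 8 = 17^0 · 8); v_p(y) = 0 (factor: 26 = 17^0 · 26). Additivity: v_p(xy) = v_p(x) + v_p(y) = 0 + 0 = 0. (Direct check: xy = 208 = 17^0 · (208).)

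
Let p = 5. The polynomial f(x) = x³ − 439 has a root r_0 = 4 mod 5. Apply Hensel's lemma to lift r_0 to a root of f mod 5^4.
r_3 = 129 (mod 625)

Hensel: r_{i+1} = r_i − f(r_i)/f′(r_i) mod 5^{i+2}, where f′(x) = 3x². Iterate:
  r_0 = 4 (mod 5)
  r_1 = 4 (mod 25)
  r_2 = 4 (mod 125)
  r_3 = 129 (mod 625)
Final: r = 129 with f(r) ≡ 0 mod 5^4.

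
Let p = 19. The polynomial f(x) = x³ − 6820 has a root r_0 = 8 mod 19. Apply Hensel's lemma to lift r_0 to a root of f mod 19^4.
r_3 = 6772 (mod 130321)

Hensel: r_{i+1} = r_i − f(r_i)/f′(r_i) mod 19^{i+2}, where f′(x) = 3x². Iterate:
  r_0 = 8 (mod 19)
  r_1 = 274 (mod 361)
  r_2 = 6772 (mod 6859)
  r_3 = 6772 (mod 130321)
Final: r = 6772 with f(r) ≡ 0 mod 19^4.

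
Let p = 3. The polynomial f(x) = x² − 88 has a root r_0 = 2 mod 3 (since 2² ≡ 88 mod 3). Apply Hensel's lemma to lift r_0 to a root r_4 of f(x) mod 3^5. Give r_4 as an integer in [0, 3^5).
r_4 = 149 (mod 243)

Hensel's recurrence: r_{i+1} = r_i − f(r_i)·(f′(r_i))^{-1} mod 3^{i+2}, with f′(x) = 2x. Iterate:
  r_0 = 2 (mod 3)
  r_1 = 5 (mod 9)
  r_2 = 14 (mod 27)
  r_3 = 68 (mod 81)
  r_4 = 149 (mod 243)
Final: r_4 = 149, and one checks f(r_4) ≡ 0 mod 3^5.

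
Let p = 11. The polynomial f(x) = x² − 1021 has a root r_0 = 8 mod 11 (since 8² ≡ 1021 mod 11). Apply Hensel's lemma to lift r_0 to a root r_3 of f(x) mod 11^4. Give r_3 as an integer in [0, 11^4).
r_3 = 14429 (mod 14641)

Hensel's recurrence: r_{i+1} = r_i − f(r_i)·(f′(r_i))^{-1} mod 11^{i+2}, with f′(x) = 2x. Iterate:
  r_0 = 8 (mod 11)
  r_1 = 30 (mod 121)
  r_2 = 1119 (mod 1331)
  r_3 = 14429 (mod 14641)
Final: r_3 = 14429, and one checks f(r_3) ≡ 0 mod 11^4.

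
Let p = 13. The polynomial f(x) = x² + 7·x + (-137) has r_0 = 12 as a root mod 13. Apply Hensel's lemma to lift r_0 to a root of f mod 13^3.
r_2 = 1481 (mod 2197)

Hensel: r_{i+1} = r_i − f(r_i)·(f′(r_i))^{-1} mod 13^{i+2}, f′(x) = 2x + 7. Iterate:
  r_0 = 12 (mod 13)
  r_1 = 129 (mod 169)
  r_2 = 1481 (mod 2197)
Final: r = 1481 satisfies f(r) ≡ 0 mod 13^3.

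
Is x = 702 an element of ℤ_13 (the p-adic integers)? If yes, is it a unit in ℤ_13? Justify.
x ∈ ℤ_13 but not a unit; v_13(x) = 1 > 0

ℤ_13 = {x ∈ ℚ_13 : v_13(x) ≥ 0} and ℤ_13^× = {x ∈ ℤ_13 : v_13(x) = 0}. Here v_13(702) = v_13(num) − v_13(den) = 1; compare against these criteria.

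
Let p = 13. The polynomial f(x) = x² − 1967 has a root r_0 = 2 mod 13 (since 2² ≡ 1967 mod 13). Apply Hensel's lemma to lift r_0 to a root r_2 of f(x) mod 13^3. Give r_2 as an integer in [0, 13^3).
r_2 = 873 (mod 2197)

Hensel's recurrence: r_{i+1} = r_i − f(r_i)·(f′(r_i))^{-1} mod 13^{i+2}, with f′(x) = 2x. Iterate:
  r_0 = 2 (mod 13)
  r_1 = 28 (mod 169)
  r_2 = 873 (mod 2197)
Final: r_2 = 873, and one checks f(r_2) ≡ 0 mod 13^3.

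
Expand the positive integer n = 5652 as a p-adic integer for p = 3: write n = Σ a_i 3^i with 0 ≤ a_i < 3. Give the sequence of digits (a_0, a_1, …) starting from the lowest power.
(a_0, a_1, …) = (0, 0, 1, 2, 0, 2, 1, 2)

Repeated division by 3 gives the digits low-to-high: 5652 = 1·3^2 + 2·3^3 + 2·3^5 + 1·3^6 + 2·3^7. Digit sequence: (0, 0, 1, 2, 0, 2, 1, 2).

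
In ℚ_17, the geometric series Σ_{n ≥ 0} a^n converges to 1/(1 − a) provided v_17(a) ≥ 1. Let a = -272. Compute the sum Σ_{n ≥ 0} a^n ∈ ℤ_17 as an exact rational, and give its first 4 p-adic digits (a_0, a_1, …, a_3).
Σ a^n = 1/(1 − a) = 1/273;  first 4 digits = (1, 1, 0, 16)

v_17(a) = 1 ≥ 1, so the series converges in ℤ_17 to 1/(1 − a) = 1/(1 − (-272)) = 1/273. Expand this rational in ℤ_17: compute digits iteratively via d_i = x_i mod 17, x_{i+1} = (x_i − d_i)/17. The first 4 digits are (1, 1, 0, 16).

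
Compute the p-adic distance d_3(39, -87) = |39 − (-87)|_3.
d_3(39, -87) = 1/9

Step 1 — x − y = 39 − (-87) = 126. Step 2 — v_3(126) = 2 (factor: 126 = (3^2 · 14); the sign does not affect v_p). Step 3 — |x − y|_3 = 3^{-2} = 1/9.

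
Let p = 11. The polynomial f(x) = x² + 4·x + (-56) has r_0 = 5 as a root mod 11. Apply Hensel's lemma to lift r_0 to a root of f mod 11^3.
r_2 = 533 (mod 1331)

Hensel: r_{i+1} = r_i − f(r_i)·(f′(r_i))^{-1} mod 11^{i+2}, f′(x) = 2x + 4. Iterate:
  r_0 = 5 (mod 11)
  r_1 = 49 (mod 121)
  r_2 = 533 (mod 1331)
Final: r = 533 satisfies f(r) ≡ 0 mod 11^3.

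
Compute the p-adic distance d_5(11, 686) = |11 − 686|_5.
d_5(11, 686) = 1/25

Step 1 — x − y = 11 − 686 = -675. Step 2 — v_5(-675) = 2 (factor: -675 = −(5^2 · 27); the sign does not affect v_p). Step 3 — |x − y|_5 = 5^{-2} = 1/25.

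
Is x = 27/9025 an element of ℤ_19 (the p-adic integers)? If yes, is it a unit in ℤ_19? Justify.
x ∉ ℤ_19 (v_19(x) = -2 < 0)

ℤ_19 = {x ∈ ℚ_19 : v_19(x) ≥ 0} and ℤ_19^× = {x ∈ ℤ_19 : v_19(x) = 0}. Here v_19(27/9025) = v_19(num) − v_19(den) = -2; compare against these criteria.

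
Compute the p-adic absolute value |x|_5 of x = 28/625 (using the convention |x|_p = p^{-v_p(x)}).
|28/625|_5 = 625

Step 1 — compute v_5(x) by factoring powers of 5 out of the numerator and denominator: v_5(28/625) = -4. Step 2 — apply |x|_p = p^{-v_p(x)} = 5^{4} = 625.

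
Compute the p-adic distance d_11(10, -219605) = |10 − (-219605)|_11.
d_11(10, -219605) = 1/14641

Step 1 — x − y = 10 − (-219605) = 219615. Step 2 — v_11(219615) = 4 (factor: 219615 = (11^4 · 15); the sign does not affect v_p). Step 3 — |x − y|_11 = 11^{-4} = 1/14641.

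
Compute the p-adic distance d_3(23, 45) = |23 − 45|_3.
d_3(23, 45) = 1

Step 1 — x − y = 23 − 45 = -22. Step 2 — v_3(-22) = 0 (factor: -22 = −(3^0 · 22); the sign does not affect v_p). Step 3 — |x − y|_3 = 3^{0} = 1.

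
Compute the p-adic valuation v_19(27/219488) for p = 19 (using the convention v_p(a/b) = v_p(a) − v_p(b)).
v_19(27/219488) = -3

Factor powers of 19 from the numerator and denominator of the reduced fraction: 27 = 19^0 · 27 and 219488 = 19^3 · 32. Apply v_p(a/b) = v_p(a) − v_p(b): v_19(27/219488) = 0 − 3 = -3.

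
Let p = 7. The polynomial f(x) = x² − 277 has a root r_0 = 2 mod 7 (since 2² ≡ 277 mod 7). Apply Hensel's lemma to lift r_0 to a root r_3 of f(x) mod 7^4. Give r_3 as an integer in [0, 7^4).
r_3 = 1087 (mod 2401)

Hensel's recurrence: r_{i+1} = r_i − f(r_i)·(f′(r_i))^{-1} mod 7^{i+2}, with f′(x) = 2x. Iterate:
  r_0 = 2 (mod 7)
  r_1 = 9 (mod 49)
  r_2 = 58 (mod 343)
  r_3 = 1087 (mod 2401)
Final: r_3 = 1087, and one checks f(r_3) ≡ 0 mod 7^4.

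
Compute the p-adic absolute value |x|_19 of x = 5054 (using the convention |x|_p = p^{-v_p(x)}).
|5054|_19 = 1/361

Step 1 — compute v_19(x) by factoring powers of 19 out of the numerator and denominator: v_19(5054) = 2. Step 2 — apply |x|_p = p^{-v_p(x)} = 19^{-2} = 1/361.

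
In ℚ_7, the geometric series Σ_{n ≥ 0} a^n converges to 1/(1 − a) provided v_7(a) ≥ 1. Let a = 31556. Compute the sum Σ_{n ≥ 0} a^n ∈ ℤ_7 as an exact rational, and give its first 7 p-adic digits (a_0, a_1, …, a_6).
Σ a^n = 1/(1 − a) = -1/31555;  first 7 digits = (1, 0, 0, 1, 6, 1, 1)

v_7(a) = 3 ≥ 1, so the series converges in ℤ_7 to 1/(1 − a) = 1/(1 − 31556) = -1/31555. Expand this rational in ℤ_7: compute digits iteratively via d_i = x_i mod 7, x_{i+1} = (x_i − d_i)/7. The first 7 digits are (1, 0, 0, 1, 6, 1, 1).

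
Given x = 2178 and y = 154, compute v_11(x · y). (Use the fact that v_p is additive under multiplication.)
v_11(335412) = 3

v_p(x) = 2 (factor: 2178 = 11^2 · 18); v_p(y) = 1 (factor: 154 = 11^1 · 14). Additivity: v_p(xy) = v_p(x) + v_p(y) = 2 + 1 = 3. (Direct check: xy = 335412 = 11^3 · (252).)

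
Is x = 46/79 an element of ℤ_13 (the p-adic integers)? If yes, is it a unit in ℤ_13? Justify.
x ∈ ℤ_13^× (unit); v_13(x) = 0

ℤ_13 = {x ∈ ℚ_13 : v_13(x) ≥ 0} and ℤ_13^× = {x ∈ ℤ_13 : v_13(x) = 0}. Here v_13(46/79) = v_13(num) − v_13(den) = 0; compare against these criteria.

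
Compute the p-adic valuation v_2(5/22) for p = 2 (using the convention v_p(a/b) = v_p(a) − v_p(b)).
v_2(5/22) = -1

Factor powers of 2 from the numerator and denominator of the reduced fraction: 5 = 2^0 · 5 and 22 = 2^1 · 11. Apply v_p(a/b) = v_p(a) − v_p(b): v_2(5/22) = 0 − 1 = -1.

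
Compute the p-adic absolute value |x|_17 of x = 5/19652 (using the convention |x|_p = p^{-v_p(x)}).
|5/19652|_17 = 4913

Step 1 — compute v_17(x) by factoring powers of 17 out of the numerator and denominator: v_17(5/19652) = -3. Step 2 — apply |x|_p = p^{-v_p(x)} = 17^{3} = 4913.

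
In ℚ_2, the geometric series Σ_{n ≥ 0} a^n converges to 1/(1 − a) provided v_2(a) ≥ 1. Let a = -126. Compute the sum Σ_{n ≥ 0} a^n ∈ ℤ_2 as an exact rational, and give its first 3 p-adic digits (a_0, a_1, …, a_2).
Σ a^n = 1/(1 − a) = 1/127;  first 3 digits = (1, 1, 1)

v_2(a) = 1 ≥ 1, so the series converges in ℤ_2 to 1/(1 − a) = 1/(1 − (-126)) = 1/127. Expand this rational in ℤ_2: compute digits iteratively via d_i = x_i mod 2, x_{i+1} = (x_i − d_i)/2. The first 3 digits are (1, 1, 1).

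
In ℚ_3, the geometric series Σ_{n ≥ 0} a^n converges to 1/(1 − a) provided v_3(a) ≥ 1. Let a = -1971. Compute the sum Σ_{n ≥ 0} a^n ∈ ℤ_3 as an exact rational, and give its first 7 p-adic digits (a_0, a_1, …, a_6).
Σ a^n = 1/(1 − a) = 1/1972;  first 7 digits = (1, 0, 0, 2, 2, 0, 1)

v_3(a) = 3 ≥ 1, so the series converges in ℤ_3 to 1/(1 − a) = 1/(1 − (-1971)) = 1/1972. Expand this rational in ℤ_3: compute digits iteratively via d_i = x_i mod 3, x_{i+1} = (x_i − d_i)/3. The first 7 digits are (1, 0, 0, 2, 2, 0, 1).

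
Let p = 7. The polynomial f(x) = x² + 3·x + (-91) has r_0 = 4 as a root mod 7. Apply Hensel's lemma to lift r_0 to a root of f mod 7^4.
r_3 = 375 (mod 2401)

Hensel: r_{i+1} = r_i − f(r_i)·(f′(r_i))^{-1} mod 7^{i+2}, f′(x) = 2x + 3. Iterate:
  r_0 = 4 (mod 7)
  r_1 = 32 (mod 49)
  r_2 = 32 (mod 343)
  r_3 = 375 (mod 2401)
Final: r = 375 satisfies f(r) ≡ 0 mod 7^4.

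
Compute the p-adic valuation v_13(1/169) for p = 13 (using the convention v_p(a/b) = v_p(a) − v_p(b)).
v_13(1/169) = -2

Factor powers of 13 from the numerator and denominator of the reduced fraction: 1 = 13^0 · 1 and 169 = 13^2 · 1. Apply v_p(a/b) = v_p(a) − v_p(b): v_13(1/169) = 0 − 2 = -2.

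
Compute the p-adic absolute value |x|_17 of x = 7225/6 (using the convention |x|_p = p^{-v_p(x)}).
|7225/6|_17 = 1/289

Step 1 — compute v_17(x) by factoring powers of 17 out of the numerator and denominator: v_17(7225/6) = 2. Step 2 — apply |x|_p = p^{-v_p(x)} = 17^{-2} = 1/289.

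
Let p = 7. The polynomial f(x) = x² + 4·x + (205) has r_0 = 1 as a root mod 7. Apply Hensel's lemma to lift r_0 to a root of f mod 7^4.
r_3 = 848 (mod 2401)

Hensel: r_{i+1} = r_i − f(r_i)·(f′(r_i))^{-1} mod 7^{i+2}, f′(x) = 2x + 4. Iterate:
  r_0 = 1 (mod 7)
  r_1 = 15 (mod 49)
  r_2 = 162 (mod 343)
  r_3 = 848 (mod 2401)
Final: r = 848 satisfies f(r) ≡ 0 mod 7^4.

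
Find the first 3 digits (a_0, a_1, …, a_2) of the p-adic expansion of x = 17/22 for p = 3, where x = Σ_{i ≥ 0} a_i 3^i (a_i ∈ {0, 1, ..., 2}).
(a_0, …, a_2) = (2, 0, 0)

v_3(17/22) = 0 (numerator and denominator both coprime to 3), so x ∈ ℤ_3^×. Compute digits iteratively via a_i = x_i mod 3, x_{i+1} = (x_i − a_i)/3, with x_0 = x:
  x_0 = 17/22;  a_0 = 2;  x_1 = (x_0 − 2)/3 = -9/22
  x_1 = -9/22;  a_1 = 0;  x_2 = (x_1 − 0)/3 = -3/22
  x_2 = -3/22;  a_2 = 0;  x_3 = (x_2 − 0)/3 = -1/22
Digits: (2, 0, 0).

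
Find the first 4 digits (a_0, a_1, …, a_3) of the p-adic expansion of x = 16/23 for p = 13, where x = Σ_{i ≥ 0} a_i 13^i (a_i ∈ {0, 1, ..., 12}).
(a_0, …, a_3) = (12, 11, 7, 9)

v_13(16/23) = 0 (numerator and denominator both coprime to 13), so x ∈ ℤ_13^×. Compute digits iteratively via a_i = x_i mod 13, x_{i+1} = (x_i − a_i)/13, with x_0 = x:
  x_0 = 16/23;  a_0 = 12;  x_1 = (x_0 − 12)/13 = -20/23
  x_1 = -20/23;  a_1 = 11;  x_2 = (x_1 − 11)/13 = -21/23
  x_2 = -21/23;  a_2 = 7;  x_3 = (x_2 − 7)/13 = -14/23
  x_3 = -14/23;  a_3 = 9;  x_4 = (x_3 − 9)/13 = -17/23
Digits: (12, 11, 7, 9).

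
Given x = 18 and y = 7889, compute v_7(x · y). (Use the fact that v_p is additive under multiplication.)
v_7(142002) = 3

v_p(x) = 0 (factor: 18 = 7^0 · 18); v_p(y) = 3 (factor: 7889 = 7^3 · 23). Additivity: v_p(xy) = v_p(x) + v_p(y) = 0 + 3 = 3. (Direct check: xy = 142002 = 7^3 · (414).)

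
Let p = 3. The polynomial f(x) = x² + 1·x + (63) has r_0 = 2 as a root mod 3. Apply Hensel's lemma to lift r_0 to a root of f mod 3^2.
r_1 = 8 (mod 9)

Hensel: r_{i+1} = r_i − f(r_i)·(f′(r_i))^{-1} mod 3^{i+2}, f′(x) = 2x + 1. Iterate:
  r_0 = 2 (mod 3)
  r_1 = 8 (mod 9)
Final: r = 8 satisfies f(r) ≡ 0 mod 3^2.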